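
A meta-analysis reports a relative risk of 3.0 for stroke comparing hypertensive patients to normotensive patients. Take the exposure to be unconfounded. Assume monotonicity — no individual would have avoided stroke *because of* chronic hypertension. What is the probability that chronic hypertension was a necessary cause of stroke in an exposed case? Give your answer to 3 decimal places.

PN ≈ 0.667

Under exogeneity and monotonicity, PN = (RR − 1) / RR = 1 − 1/RR.
PN = (3.0 − 1) / 3.0 = 2 / 3.0 ≈ 0.6667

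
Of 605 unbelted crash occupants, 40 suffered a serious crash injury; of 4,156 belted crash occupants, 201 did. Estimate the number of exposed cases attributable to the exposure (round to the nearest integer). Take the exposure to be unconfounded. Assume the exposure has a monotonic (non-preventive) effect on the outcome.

p₁ = P(outcome | exposed) = 40/605 = 0.066116
p₀ = P(outcome | unexposed) = 201/4156 = 0.048364
PN = (p₁ − p₀)/p₁ = (0.066116 − 0.048364) / 0.066116 ≈ 0.26850.
Attributable cases ≈ PN × (exposed cases) = 0.26850 × 40 ≈ 10.74.

about 11 cases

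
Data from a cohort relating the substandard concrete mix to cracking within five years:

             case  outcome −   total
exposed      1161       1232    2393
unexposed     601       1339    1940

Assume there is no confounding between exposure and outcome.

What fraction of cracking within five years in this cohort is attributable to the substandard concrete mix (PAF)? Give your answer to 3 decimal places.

p₁ = P(outcome | exposed) = 1161/2393 = 0.48517
p₀ = P(outcome | unexposed) = 601/1940 = 0.30979
Exposure prevalence π = 2393/4333 = 0.55227; overall risk P(Y=1) = 0.40665.
Under exogeneity, PAF = [P(Y=1) − p₀]/P(Y=1).
PAF = (0.40665 − 0.30979) / 0.40665 ≈ 0.2382

PAF ≈ 0.238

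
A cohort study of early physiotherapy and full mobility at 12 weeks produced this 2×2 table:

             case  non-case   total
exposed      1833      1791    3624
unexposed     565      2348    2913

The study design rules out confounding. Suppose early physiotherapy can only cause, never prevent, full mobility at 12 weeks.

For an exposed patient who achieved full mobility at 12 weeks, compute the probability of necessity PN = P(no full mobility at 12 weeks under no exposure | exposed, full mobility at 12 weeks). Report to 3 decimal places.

PN ≈ 0.617

p₁ = P(outcome | exposed) = 1833/3624 = 0.50579
p₀ = P(outcome | unexposed) = 565/2913 = 0.19396
Under exogeneity and monotonicity, PN = (p₁ − p₀)/p₁.
PN = (0.50579 − 0.19396) / 0.50579 ≈ 0.6165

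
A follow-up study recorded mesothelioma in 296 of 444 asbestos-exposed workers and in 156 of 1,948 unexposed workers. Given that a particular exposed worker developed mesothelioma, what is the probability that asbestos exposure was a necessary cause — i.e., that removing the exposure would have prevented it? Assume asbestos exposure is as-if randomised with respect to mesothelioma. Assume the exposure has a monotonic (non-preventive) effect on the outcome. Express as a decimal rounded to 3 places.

PN ≈ 0.880

p₁ = P(outcome | exposed) = 296/444 = 0.66667
p₀ = P(outcome | unexposed) = 156/1948 = 0.080082
Under exogeneity and monotonicity, PN = (p₁ − p₀) / p₁.
PN = (0.66667 − 0.080082) / 0.66667 = 0.58658 / 0.66667 ≈ 0.8799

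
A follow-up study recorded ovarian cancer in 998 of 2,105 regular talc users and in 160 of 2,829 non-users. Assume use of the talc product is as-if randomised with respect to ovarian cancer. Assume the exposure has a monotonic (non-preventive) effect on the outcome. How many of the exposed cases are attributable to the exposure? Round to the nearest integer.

about 879 cases

p₁ = P(outcome | exposed) = 998/2105 = 0.47411
p₀ = P(outcome | unexposed) = 160/2829 = 0.056557
PN = (p₁ − p₀)/p₁ = (0.47411 − 0.056557) / 0.47411 ≈ 0.88071.
Attributable cases ≈ PN × (exposed cases) = 0.88071 × 998 ≈ 878.95.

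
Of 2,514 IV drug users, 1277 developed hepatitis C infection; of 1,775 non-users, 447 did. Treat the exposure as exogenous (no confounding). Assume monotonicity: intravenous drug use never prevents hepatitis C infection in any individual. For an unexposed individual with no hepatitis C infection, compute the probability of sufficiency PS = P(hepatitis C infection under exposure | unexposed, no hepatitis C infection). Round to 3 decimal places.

PS ≈ 0.342

p₁ = P(outcome | exposed) = 1277/2514 = 0.50796
p₀ = P(outcome | unexposed) = 447/1775 = 0.25183
Under exogeneity and monotonicity, PS = (p₁ − p₀) / (1 − p₀).
PS = (0.50796 − 0.25183) / (1 − 0.25183) = 0.25612 / 0.74817 ≈ 0.3423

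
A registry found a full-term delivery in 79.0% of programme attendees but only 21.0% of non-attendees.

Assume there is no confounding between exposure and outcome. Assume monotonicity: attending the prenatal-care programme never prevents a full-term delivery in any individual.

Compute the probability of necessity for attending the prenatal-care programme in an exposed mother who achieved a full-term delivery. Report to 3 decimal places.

PN ≈ 0.734

p₁ = 0.79, p₀ = 0.21.
Under exogeneity and monotonicity, PN = (p₁ − p₀) / p₁.
PN = (0.79 − 0.21) / 0.79 = 0.58 / 0.79 ≈ 0.7342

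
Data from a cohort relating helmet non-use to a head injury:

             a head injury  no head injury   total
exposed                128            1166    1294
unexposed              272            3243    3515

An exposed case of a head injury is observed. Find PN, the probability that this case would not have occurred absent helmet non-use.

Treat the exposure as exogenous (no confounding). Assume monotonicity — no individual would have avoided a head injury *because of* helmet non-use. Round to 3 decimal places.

PN ≈ 0.218

p₁ = P(outcome | exposed) = 128/1294 = 0.098918
p₀ = P(outcome | unexposed) = 272/3515 = 0.077383
Under exogeneity and monotonicity, PN = (p₁ − p₀)/p₁.
PN = (0.098918 − 0.077383) / 0.098918 ≈ 0.2177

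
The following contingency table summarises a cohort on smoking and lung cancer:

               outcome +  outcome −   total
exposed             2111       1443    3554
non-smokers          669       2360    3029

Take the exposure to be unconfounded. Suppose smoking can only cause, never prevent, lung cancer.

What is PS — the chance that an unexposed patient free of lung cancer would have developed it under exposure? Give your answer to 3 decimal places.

p₁ = P(outcome | exposed) = 2111/3554 = 0.59398
p₀ = P(outcome | unexposed) = 669/3029 = 0.22086
Under exogeneity and monotonicity, PS = (p₁ − p₀)/(1 − p₀).
PS = (0.59398 − 0.22086) / 0.77914 ≈ 0.4789

PS ≈ 0.479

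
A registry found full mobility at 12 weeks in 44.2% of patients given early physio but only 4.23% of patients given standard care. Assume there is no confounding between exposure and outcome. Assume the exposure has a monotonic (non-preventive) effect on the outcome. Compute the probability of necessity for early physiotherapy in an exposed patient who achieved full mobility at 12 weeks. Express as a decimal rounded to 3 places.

p₁ = 0.442, p₀ = 0.0423.
Under exogeneity and monotonicity, PN = (p₁ − p₀) / p₁.
PN = (0.442 − 0.0423) / 0.442 = 0.3997 / 0.442 ≈ 0.9043

PN ≈ 0.904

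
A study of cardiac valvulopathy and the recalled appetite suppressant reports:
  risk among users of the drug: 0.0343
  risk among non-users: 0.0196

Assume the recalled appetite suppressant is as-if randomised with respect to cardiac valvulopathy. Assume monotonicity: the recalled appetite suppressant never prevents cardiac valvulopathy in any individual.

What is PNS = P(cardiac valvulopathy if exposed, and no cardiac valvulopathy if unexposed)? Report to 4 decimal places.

Let p₁ = 0.0343, p₀ = 0.0196.
Under exogeneity and monotonicity, PNS = p₁ − p₀.
PNS = 0.0343 − 0.0196 = 0.0147

PNS ≈ 0.0147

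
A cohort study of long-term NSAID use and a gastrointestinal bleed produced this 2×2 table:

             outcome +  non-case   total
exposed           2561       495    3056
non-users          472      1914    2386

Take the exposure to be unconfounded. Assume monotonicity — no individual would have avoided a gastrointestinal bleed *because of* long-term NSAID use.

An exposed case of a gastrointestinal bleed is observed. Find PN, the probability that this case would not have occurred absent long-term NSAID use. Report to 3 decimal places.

p₁ = P(outcome | exposed) = 2561/3056 = 0.83802
p₀ = P(outcome | unexposed) = 472/2386 = 0.19782
Under exogeneity and monotonicity, PN = (p₁ − p₀) / p₁.
PN = (0.83802 − 0.19782) / 0.83802 = 0.6402 / 0.83802 ≈ 0.7639

PN ≈ 0.764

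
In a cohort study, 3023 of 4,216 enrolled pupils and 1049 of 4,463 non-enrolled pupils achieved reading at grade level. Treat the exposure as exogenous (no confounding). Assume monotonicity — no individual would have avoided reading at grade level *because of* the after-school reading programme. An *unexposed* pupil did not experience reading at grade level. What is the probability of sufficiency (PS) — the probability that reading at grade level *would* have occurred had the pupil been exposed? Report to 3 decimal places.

p₁ = P(outcome | exposed) = 3023/4216 = 0.71703
p₀ = P(outcome | unexposed) = 1049/4463 = 0.23504
Under exogeneity and monotonicity, PS = (p₁ − p₀) / (1 − p₀).
PS = (0.71703 − 0.23504) / (1 − 0.23504) = 0.48199 / 0.76496 ≈ 0.6301

PS ≈ 0.630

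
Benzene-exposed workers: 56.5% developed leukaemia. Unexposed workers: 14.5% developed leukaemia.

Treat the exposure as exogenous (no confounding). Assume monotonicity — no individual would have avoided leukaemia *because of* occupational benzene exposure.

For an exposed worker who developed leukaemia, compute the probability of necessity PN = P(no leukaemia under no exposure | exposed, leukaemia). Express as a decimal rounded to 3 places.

PN ≈ 0.743

p₁ = 0.565, p₀ = 0.145.
Under exogeneity and monotonicity, PN = (p₁ − p₀) / p₁.
PN = (0.565 − 0.145) / 0.565 = 0.42 / 0.565 ≈ 0.7434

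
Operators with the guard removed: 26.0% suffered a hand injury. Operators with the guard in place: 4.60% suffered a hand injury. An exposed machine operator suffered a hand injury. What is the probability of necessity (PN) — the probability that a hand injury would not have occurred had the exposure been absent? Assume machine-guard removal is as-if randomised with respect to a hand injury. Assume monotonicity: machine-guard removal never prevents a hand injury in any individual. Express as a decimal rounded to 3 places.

PN ≈ 0.823

p₁ = 0.26, p₀ = 0.046.
Under exogeneity and monotonicity, PN = (p₁ − p₀) / p₁.
PN = (0.26 − 0.046) / 0.26 = 0.214 / 0.26 ≈ 0.8231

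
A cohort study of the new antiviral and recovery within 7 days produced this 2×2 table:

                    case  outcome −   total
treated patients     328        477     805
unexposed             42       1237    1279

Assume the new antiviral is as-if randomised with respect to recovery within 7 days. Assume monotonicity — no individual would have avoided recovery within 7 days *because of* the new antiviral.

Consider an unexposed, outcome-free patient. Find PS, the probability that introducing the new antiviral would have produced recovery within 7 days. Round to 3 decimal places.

PS ≈ 0.387

p₁ = P(outcome | exposed) = 328/805 = 0.40745
p₀ = P(outcome | unexposed) = 42/1279 = 0.032838
Under exogeneity and monotonicity, PS = (p₁ − p₀)/(1 − p₀).
PS = (0.40745 − 0.032838) / 0.96716 ≈ 0.3873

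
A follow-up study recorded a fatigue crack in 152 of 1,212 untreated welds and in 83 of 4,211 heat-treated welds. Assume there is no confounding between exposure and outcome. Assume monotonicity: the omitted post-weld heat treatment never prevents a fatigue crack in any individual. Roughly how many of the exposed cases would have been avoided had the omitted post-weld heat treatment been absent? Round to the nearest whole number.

p₁ = P(outcome | exposed) = 152/1212 = 0.12541
p₀ = P(outcome | unexposed) = 83/4211 = 0.01971
PN = (p₁ − p₀)/p₁ = (0.12541 − 0.01971) / 0.12541 ≈ 0.84284.
Attributable cases ≈ PN × (exposed cases) = 0.84284 × 152 ≈ 128.11.

about 128 cases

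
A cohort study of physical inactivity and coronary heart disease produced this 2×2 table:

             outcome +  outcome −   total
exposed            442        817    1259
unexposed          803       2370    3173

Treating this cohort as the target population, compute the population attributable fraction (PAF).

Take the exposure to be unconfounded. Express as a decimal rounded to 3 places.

p₁ = P(outcome | exposed) = 442/1259 = 0.35107
p₀ = P(outcome | unexposed) = 803/3173 = 0.25307
Exposure prevalence π = 1259/4432 = 0.28407; overall risk P(Y=1) = 0.28091.
Under exogeneity, PAF = [P(Y=1) − p₀]/P(Y=1).
PAF = (0.28091 − 0.25307) / 0.28091 ≈ 0.0991

PAF ≈ 0.099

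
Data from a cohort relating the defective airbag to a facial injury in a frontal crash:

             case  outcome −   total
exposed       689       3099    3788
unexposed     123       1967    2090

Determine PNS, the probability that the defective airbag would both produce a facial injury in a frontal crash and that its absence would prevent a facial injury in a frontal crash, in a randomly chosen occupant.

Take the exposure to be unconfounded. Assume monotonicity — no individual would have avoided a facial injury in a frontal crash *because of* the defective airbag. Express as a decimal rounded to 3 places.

p₁ = P(outcome | exposed) = 689/3788 = 0.18189
p₀ = P(outcome | unexposed) = 123/2090 = 0.058852
Under exogeneity and monotonicity, PNS = p₁ − p₀.
PNS = 0.18189 − 0.058852 = 0.12304

PNS ≈ 0.123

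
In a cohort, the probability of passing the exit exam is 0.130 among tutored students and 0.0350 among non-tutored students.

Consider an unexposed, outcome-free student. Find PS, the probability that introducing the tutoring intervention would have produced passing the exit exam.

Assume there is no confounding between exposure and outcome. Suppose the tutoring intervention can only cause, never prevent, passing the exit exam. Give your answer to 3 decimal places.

Let p₁ = 0.13, p₀ = 0.035.
Under exogeneity and monotonicity, PS = (p₁ − p₀) / (1 − p₀).
PS = (0.13 − 0.035) / (1 − 0.035) = 0.095 / 0.965 ≈ 0.0984

PS ≈ 0.098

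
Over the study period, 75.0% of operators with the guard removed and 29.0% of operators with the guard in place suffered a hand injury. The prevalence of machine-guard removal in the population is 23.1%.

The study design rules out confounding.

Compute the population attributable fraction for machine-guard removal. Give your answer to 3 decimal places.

p₁ = 0.75, p₀ = 0.29.
Overall risk P(Y=1) = π·p₁ + (1−π)·p₀ = 0.231×0.75 + 0.769×0.29 = 0.39626.
Under exogeneity, PAF = [P(Y=1) − p₀] / P(Y=1).
PAF = (0.39626 − 0.29) / 0.39626 ≈ 0.2682

PAF ≈ 0.268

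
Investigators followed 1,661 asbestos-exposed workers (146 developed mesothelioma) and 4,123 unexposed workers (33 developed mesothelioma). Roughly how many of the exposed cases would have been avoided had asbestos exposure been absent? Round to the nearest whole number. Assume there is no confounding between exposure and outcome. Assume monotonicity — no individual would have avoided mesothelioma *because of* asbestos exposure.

p₁ = P(outcome | exposed) = 146/1661 = 0.087899
p₀ = P(outcome | unexposed) = 33/4123 = 0.0080039
PN = (p₁ − p₀)/p₁ = (0.087899 − 0.0080039) / 0.087899 ≈ 0.90894.
Attributable cases ≈ PN × (exposed cases) = 0.90894 × 146 ≈ 132.71.

about 133 cases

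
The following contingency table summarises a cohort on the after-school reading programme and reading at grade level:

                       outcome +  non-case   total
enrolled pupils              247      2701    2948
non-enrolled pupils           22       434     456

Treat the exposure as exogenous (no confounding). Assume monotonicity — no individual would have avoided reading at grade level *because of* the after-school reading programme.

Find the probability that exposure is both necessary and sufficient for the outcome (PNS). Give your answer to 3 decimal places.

p₁ = P(outcome | exposed) = 247/2948 = 0.083786
p₀ = P(outcome | unexposed) = 22/456 = 0.048246
Under exogeneity and monotonicity, PNS = p₁ − p₀.
PNS = 0.083786 − 0.048246 = 0.03554

PNS ≈ 0.036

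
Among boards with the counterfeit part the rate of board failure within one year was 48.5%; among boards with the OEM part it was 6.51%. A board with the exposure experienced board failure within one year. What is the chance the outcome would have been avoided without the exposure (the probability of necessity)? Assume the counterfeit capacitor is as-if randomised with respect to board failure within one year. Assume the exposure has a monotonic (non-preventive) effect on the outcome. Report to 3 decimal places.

PN ≈ 0.866

p₁ = 0.485, p₀ = 0.0651.
Under exogeneity and monotonicity, PN = (p₁ − p₀) / p₁.
PN = (0.485 − 0.0651) / 0.485 = 0.4199 / 0.485 ≈ 0.8658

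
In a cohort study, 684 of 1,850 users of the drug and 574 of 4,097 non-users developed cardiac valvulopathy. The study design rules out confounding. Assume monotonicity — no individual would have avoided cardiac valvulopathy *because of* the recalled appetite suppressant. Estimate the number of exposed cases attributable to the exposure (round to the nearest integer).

p₁ = P(outcome | exposed) = 684/1850 = 0.36973
p₀ = P(outcome | unexposed) = 574/4097 = 0.1401
PN = (p₁ − p₀)/p₁ = (0.36973 − 0.1401) / 0.36973 ≈ 0.62107.
Attributable cases ≈ PN × (exposed cases) = 0.62107 × 684 ≈ 424.81.

about 425 cases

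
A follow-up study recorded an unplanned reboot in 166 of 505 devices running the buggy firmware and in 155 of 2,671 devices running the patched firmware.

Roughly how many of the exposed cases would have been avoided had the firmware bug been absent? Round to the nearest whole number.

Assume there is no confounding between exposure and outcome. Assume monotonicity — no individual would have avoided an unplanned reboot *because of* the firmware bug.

p₁ = P(outcome | exposed) = 166/505 = 0.32871
p₀ = P(outcome | unexposed) = 155/2671 = 0.058031
PN = (p₁ − p₀)/p₁ = (0.32871 − 0.058031) / 0.32871 ≈ 0.82346.
Attributable cases ≈ PN × (exposed cases) = 0.82346 × 166 ≈ 136.69.

about 137 cases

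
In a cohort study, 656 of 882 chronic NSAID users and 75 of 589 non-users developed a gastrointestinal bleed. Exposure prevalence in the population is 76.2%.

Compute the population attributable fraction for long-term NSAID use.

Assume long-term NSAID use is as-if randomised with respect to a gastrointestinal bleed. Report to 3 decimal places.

p₁ = P(outcome | exposed) = 656/882 = 0.74376
p₀ = P(outcome | unexposed) = 75/589 = 0.12733
Overall risk P(Y=1) = π·p₁ + (1−π)·p₀ = 0.762×0.74376 + 0.238×0.12733 = 0.59705.
Under exogeneity, PAF = [P(Y=1) − p₀] / P(Y=1).
PAF = (0.59705 − 0.12733) / 0.59705 ≈ 0.7867

PAF ≈ 0.787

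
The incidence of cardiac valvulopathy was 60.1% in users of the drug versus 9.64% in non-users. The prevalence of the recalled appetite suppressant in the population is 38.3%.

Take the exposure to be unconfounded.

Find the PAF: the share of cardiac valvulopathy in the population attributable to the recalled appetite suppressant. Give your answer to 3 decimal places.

PAF ≈ 0.667

p₁ = 0.601, p₀ = 0.0964.
Overall risk P(Y=1) = π·p₁ + (1−π)·p₀ = 0.383×0.601 + 0.617×0.0964 = 0.28966.
Under exogeneity, PAF = [P(Y=1) − p₀] / P(Y=1).
PAF = (0.28966 − 0.0964) / 0.28966 ≈ 0.6672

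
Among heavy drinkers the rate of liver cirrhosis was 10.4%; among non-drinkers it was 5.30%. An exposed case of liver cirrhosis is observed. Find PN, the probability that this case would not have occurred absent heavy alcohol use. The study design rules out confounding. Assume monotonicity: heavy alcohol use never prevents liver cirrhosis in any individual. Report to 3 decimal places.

PN ≈ 0.490

p₁ = 0.104, p₀ = 0.053.
Under exogeneity and monotonicity, PN = (p₁ − p₀) / p₁.
PN = (0.104 − 0.053) / 0.104 = 0.051 / 0.104 ≈ 0.4904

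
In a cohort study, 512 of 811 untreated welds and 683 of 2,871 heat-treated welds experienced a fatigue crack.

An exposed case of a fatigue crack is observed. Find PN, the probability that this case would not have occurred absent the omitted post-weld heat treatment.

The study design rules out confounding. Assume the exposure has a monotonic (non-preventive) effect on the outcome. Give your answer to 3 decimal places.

PN ≈ 0.623

p₁ = P(outcome | exposed) = 512/811 = 0.63132
p₀ = P(outcome | unexposed) = 683/2871 = 0.2379
Under exogeneity and monotonicity, PN = (p₁ − p₀) / p₁.
PN = (0.63132 − 0.2379) / 0.63132 = 0.39342 / 0.63132 ≈ 0.6232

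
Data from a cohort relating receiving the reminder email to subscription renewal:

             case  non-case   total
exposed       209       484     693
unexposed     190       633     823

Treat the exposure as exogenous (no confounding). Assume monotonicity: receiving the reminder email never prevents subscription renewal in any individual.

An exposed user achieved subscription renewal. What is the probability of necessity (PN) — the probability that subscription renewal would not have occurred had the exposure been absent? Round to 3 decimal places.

p₁ = P(outcome | exposed) = 209/693 = 0.30159
p₀ = P(outcome | unexposed) = 190/823 = 0.23086
Under exogeneity and monotonicity, PN = (p₁ − p₀)/p₁.
PN = (0.30159 − 0.23086) / 0.30159 ≈ 0.2345

PN ≈ 0.235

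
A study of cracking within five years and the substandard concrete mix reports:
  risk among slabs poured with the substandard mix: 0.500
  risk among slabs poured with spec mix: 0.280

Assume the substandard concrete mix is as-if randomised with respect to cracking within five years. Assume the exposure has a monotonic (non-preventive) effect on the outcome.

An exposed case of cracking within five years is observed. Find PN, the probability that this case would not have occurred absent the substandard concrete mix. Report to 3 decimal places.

Let p₁ = 0.5, p₀ = 0.28.
Under exogeneity and monotonicity, PN = (p₁ − p₀) / p₁.
PN = (0.5 − 0.28) / 0.5 = 0.22 / 0.5 ≈ 0.4400

PN ≈ 0.440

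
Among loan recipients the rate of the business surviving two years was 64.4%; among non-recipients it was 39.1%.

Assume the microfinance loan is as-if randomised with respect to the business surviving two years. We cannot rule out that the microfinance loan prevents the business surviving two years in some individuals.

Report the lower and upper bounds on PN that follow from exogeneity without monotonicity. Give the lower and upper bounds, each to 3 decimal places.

p₁ = 0.644, p₀ = 0.391.
Under exogeneity alone the bounds on PN are max{0,(p₁−p₀)/p₁} ≤ PN ≤ min{1,(1−p₀)/p₁}.
  lower = (p₁ − p₀)/p₁ = 0.253 / 0.644 ≈ 0.3929
  upper = min{1, (1 − p₀)/p₁} = 0.609 / 0.644 ≈ 0.9457

0.393 ≤ PN ≤ 0.946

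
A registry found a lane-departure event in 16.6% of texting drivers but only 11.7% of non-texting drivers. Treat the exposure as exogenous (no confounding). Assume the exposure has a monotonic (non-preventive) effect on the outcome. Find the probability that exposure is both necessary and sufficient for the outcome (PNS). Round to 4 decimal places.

PNS ≈ 0.0490

p₁ = 0.166, p₀ = 0.117.
Under exogeneity and monotonicity, PNS = p₁ − p₀.
PNS = 0.166 − 0.117 = 0.049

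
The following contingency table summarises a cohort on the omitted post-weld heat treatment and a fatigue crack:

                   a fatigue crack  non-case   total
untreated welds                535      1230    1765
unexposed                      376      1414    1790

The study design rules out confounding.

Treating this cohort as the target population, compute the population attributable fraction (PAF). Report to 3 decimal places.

p₁ = P(outcome | exposed) = 535/1765 = 0.30312
p₀ = P(outcome | unexposed) = 376/1790 = 0.21006
Exposure prevalence π = 1765/3555 = 0.49648; overall risk P(Y=1) = 0.25626.
Under exogeneity, PAF = [P(Y=1) − p₀]/P(Y=1).
PAF = (0.25626 − 0.21006) / 0.25626 ≈ 0.1803

PAF ≈ 0.180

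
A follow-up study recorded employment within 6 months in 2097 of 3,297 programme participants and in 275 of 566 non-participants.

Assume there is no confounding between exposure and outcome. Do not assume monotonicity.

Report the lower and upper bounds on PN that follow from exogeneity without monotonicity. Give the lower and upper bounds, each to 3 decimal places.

0.236 ≤ PN ≤ 0.808

p₁ = P(outcome | exposed) = 2097/3297 = 0.63603
p₀ = P(outcome | unexposed) = 275/566 = 0.48587
Under exogeneity alone the bounds on PN are max{0,(p₁−p₀)/p₁} ≤ PN ≤ min{1,(1−p₀)/p₁}.
  lower = (p₁ − p₀)/p₁ = 0.15017 / 0.63603 ≈ 0.2361
  upper = min{1, (1 − p₀)/p₁} = 0.51413 / 0.63603 ≈ 0.8083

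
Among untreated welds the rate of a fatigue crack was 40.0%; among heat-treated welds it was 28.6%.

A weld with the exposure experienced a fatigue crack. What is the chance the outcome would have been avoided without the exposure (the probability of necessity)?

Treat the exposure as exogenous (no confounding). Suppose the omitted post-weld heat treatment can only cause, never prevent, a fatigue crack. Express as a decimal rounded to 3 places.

PN ≈ 0.285

p₁ = 0.4, p₀ = 0.286.
Under exogeneity and monotonicity, PN = (p₁ − p₀) / p₁.
PN = (0.4 − 0.286) / 0.4 = 0.114 / 0.4 ≈ 0.2850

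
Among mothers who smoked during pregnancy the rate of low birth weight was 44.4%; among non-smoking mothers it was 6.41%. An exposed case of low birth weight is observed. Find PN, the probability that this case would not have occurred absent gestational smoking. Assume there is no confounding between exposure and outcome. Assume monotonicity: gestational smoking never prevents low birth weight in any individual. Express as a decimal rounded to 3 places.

PN ≈ 0.856

p₁ = 0.444, p₀ = 0.0641.
Under exogeneity and monotonicity, PN = (p₁ − p₀) / p₁.
PN = (0.444 − 0.0641) / 0.444 = 0.3799 / 0.444 ≈ 0.8556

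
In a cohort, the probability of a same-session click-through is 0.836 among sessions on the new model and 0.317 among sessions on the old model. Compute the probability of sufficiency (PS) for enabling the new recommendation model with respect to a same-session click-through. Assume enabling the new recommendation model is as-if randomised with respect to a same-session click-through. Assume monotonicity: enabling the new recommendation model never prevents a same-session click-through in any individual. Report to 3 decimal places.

Let p₁ = 0.836, p₀ = 0.317.
Under exogeneity and monotonicity, PS = (p₁ − p₀) / (1 − p₀).
PS = (0.836 − 0.317) / (1 − 0.317) = 0.519 / 0.683 ≈ 0.7599

PS ≈ 0.760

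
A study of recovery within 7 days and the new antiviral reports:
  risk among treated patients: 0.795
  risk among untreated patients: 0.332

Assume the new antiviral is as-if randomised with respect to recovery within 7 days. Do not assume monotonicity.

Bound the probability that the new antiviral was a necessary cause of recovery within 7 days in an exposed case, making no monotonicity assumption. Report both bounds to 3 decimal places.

0.582 ≤ PN ≤ 0.840

Let p₁ = 0.795, p₀ = 0.332.
Under exogeneity alone the bounds on PN are max{0,(p₁−p₀)/p₁} ≤ PN ≤ min{1,(1−p₀)/p₁}.
  lower = (p₁ − p₀)/p₁ = 0.463 / 0.795 ≈ 0.5824
  upper = min{1, (1 − p₀)/p₁} = 0.668 / 0.795 ≈ 0.8403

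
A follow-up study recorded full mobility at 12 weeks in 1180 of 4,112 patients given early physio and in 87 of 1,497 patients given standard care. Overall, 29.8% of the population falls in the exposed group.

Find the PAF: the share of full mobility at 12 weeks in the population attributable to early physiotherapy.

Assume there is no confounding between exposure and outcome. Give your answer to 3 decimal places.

PAF ≈ 0.540

p₁ = P(outcome | exposed) = 1180/4112 = 0.28696
p₀ = P(outcome | unexposed) = 87/1497 = 0.058116
Overall risk P(Y=1) = π·p₁ + (1−π)·p₀ = 0.298×0.28696 + 0.702×0.058116 = 0.12631.
Under exogeneity, PAF = [P(Y=1) − p₀] / P(Y=1).
PAF = (0.12631 − 0.058116) / 0.12631 ≈ 0.5399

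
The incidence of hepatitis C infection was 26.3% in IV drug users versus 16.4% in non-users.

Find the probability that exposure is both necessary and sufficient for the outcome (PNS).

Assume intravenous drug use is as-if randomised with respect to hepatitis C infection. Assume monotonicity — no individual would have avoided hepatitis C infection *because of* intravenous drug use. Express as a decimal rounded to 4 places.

p₁ = 0.263, p₀ = 0.164.
Under exogeneity and monotonicity, PNS = p₁ − p₀.
PNS = 0.263 − 0.164 = 0.099

PNS ≈ 0.0990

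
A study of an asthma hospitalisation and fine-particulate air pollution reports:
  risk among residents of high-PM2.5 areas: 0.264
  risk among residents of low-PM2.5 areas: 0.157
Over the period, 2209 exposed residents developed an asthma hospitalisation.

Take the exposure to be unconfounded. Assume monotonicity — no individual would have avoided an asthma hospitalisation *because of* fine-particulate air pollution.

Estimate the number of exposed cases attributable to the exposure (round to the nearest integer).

Let p₁ = 0.264, p₀ = 0.157.
PN = (p₁ − p₀)/p₁ = (0.264 − 0.157) / 0.264 ≈ 0.40530.
Attributable cases ≈ PN × (exposed cases) = 0.40530 × 2209 ≈ 895.31.

about 895 cases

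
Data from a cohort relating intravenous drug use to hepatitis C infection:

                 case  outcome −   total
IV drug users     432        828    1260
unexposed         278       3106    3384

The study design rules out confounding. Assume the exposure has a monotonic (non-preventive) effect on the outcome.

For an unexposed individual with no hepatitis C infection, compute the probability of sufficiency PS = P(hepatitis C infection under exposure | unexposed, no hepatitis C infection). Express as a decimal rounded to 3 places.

p₁ = P(outcome | exposed) = 432/1260 = 0.34286
p₀ = P(outcome | unexposed) = 278/3384 = 0.082151
Under exogeneity and monotonicity, PS = (p₁ − p₀) / (1 − p₀).
PS = (0.34286 − 0.082151) / (1 − 0.082151) = 0.26071 / 0.91785 ≈ 0.2840

PS ≈ 0.284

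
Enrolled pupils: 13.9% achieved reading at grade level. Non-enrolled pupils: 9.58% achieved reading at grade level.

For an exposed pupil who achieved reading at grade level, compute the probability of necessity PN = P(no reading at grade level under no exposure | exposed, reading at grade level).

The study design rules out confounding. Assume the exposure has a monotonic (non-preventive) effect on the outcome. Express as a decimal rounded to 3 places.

p₁ = 0.139, p₀ = 0.0958.
Under exogeneity and monotonicity, PN = (p₁ − p₀) / p₁.
PN = (0.139 − 0.0958) / 0.139 = 0.0432 / 0.139 ≈ 0.3108

PN ≈ 0.311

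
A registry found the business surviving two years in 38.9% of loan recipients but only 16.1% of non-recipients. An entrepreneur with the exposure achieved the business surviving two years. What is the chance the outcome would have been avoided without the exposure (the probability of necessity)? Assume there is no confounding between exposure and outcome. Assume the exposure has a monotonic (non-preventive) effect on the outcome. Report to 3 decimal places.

PN ≈ 0.586

p₁ = 0.389, p₀ = 0.161.
Under exogeneity and monotonicity, PN = (p₁ − p₀) / p₁.
PN = (0.389 − 0.161) / 0.389 = 0.228 / 0.389 ≈ 0.5861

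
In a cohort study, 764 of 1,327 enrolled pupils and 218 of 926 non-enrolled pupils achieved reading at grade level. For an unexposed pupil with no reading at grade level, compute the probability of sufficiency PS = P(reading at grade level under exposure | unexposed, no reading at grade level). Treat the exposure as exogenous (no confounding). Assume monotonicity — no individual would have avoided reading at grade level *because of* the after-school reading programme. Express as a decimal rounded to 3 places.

p₁ = P(outcome | exposed) = 764/1327 = 0.57573
p₀ = P(outcome | unexposed) = 218/926 = 0.23542
Under exogeneity and monotonicity, PS = (p₁ − p₀) / (1 − p₀).
PS = (0.57573 − 0.23542) / (1 − 0.23542) = 0.34031 / 0.76458 ≈ 0.4451

PS ≈ 0.445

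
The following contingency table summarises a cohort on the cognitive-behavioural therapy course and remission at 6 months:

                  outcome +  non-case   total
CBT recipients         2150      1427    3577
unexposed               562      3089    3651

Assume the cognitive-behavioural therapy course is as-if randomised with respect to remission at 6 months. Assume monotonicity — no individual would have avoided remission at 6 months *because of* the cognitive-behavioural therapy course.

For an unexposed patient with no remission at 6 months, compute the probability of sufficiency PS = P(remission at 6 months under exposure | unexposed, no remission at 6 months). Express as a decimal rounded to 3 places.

p₁ = P(outcome | exposed) = 2150/3577 = 0.60106
p₀ = P(outcome | unexposed) = 562/3651 = 0.15393
Under exogeneity and monotonicity, PS = (p₁ − p₀) / (1 − p₀).
PS = (0.60106 − 0.15393) / (1 − 0.15393) = 0.44713 / 0.84607 ≈ 0.5285

PS ≈ 0.528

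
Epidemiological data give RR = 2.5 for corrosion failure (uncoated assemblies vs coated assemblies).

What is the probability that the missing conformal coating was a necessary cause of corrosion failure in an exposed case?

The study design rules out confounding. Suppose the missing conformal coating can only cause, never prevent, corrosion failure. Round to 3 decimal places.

PN ≈ 0.600

Under exogeneity and monotonicity, PN = (RR − 1) / RR = 1 − 1/RR.
PN = (2.5 − 1) / 2.5 = 1.5 / 2.5 ≈ 0.6000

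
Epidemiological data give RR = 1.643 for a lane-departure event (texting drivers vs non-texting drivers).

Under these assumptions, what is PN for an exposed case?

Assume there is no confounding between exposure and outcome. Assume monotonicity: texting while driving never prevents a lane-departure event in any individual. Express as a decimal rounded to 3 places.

Under exogeneity and monotonicity, PN = (RR − 1) / RR = 1 − 1/RR.
PN = (1.643 − 1) / 1.643 = 0.643 / 1.643 ≈ 0.3914

PN ≈ 0.391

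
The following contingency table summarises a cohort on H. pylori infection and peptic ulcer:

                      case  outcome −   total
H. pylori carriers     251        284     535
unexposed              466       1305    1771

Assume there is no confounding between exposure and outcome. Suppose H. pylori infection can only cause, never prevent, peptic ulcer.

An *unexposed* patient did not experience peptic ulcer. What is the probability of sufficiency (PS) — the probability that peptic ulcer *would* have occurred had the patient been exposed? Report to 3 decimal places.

PS ≈ 0.280

p₁ = P(outcome | exposed) = 251/535 = 0.46916
p₀ = P(outcome | unexposed) = 466/1771 = 0.26313
Under exogeneity and monotonicity, PS = (p₁ − p₀)/(1 − p₀).
PS = (0.46916 − 0.26313) / 0.73687 ≈ 0.2796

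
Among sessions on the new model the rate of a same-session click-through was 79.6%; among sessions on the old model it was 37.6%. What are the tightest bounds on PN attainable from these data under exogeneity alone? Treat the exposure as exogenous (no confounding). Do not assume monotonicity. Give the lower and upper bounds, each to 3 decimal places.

p₁ = 0.796, p₀ = 0.376.
Under exogeneity alone the bounds on PN are max{0,(p₁−p₀)/p₁} ≤ PN ≤ min{1,(1−p₀)/p₁}.
  lower = (p₁ − p₀)/p₁ = 0.42 / 0.796 ≈ 0.5276
  upper = min{1, (1 − p₀)/p₁} = 0.624 / 0.796 ≈ 0.7839

0.528 ≤ PN ≤ 0.784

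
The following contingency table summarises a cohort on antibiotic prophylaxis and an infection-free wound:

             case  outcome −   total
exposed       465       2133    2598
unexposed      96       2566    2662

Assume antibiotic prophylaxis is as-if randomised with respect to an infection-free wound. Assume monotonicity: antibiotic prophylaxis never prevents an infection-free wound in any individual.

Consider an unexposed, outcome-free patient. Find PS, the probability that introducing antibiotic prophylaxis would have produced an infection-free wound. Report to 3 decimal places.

PS ≈ 0.148

p₁ = P(outcome | exposed) = 465/2598 = 0.17898
p₀ = P(outcome | unexposed) = 96/2662 = 0.036063
Under exogeneity and monotonicity, PS = (p₁ − p₀) / (1 − p₀).
PS = (0.17898 − 0.036063) / (1 − 0.036063) = 0.14292 / 0.96394 ≈ 0.1483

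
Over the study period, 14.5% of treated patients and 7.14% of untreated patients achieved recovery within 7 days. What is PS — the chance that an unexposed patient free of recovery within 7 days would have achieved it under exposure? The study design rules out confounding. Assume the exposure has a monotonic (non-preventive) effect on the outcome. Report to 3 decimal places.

p₁ = 0.145, p₀ = 0.0714.
Under exogeneity and monotonicity, PS = (p₁ − p₀) / (1 − p₀).
PS = (0.145 − 0.0714) / (1 − 0.0714) = 0.0736 / 0.9286 ≈ 0.0793

PS ≈ 0.079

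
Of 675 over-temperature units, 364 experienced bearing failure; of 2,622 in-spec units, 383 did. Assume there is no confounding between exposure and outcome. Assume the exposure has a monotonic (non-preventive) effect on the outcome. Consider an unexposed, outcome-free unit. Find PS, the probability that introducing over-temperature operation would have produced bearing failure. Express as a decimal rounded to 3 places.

PS ≈ 0.460

p₁ = P(outcome | exposed) = 364/675 = 0.53926
p₀ = P(outcome | unexposed) = 383/2622 = 0.14607
Under exogeneity and monotonicity, PS = (p₁ − p₀) / (1 − p₀).
PS = (0.53926 − 0.14607) / (1 − 0.14607) = 0.39319 / 0.85393 ≈ 0.4604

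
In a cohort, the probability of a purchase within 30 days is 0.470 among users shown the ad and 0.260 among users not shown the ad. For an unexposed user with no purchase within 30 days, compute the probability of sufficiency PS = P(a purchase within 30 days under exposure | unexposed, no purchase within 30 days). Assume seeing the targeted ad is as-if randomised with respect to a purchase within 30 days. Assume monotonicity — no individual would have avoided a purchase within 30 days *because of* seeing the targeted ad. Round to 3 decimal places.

PS ≈ 0.284

Let p₁ = 0.47, p₀ = 0.26.
Under exogeneity and monotonicity, PS = (p₁ − p₀) / (1 − p₀).
PS = (0.47 − 0.26) / (1 − 0.26) = 0.21 / 0.74 ≈ 0.2838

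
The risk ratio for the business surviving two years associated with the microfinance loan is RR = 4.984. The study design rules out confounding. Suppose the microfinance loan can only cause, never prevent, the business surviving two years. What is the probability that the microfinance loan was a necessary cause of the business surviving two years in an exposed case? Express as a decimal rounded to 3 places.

Under exogeneity and monotonicity, PN = (RR − 1) / RR = 1 − 1/RR.
PN = (4.984 − 1) / 4.984 = 3.984 / 4.984 ≈ 0.7994

PN ≈ 0.799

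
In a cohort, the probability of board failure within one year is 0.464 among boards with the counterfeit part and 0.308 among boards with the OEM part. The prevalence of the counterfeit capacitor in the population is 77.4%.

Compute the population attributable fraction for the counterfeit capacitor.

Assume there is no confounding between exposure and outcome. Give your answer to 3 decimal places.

Let p₁ = 0.464, p₀ = 0.308.
Overall risk P(Y=1) = π·p₁ + (1−π)·p₀ = 0.774×0.464 + 0.226×0.308 = 0.42874.
Under exogeneity, PAF = [P(Y=1) − p₀] / P(Y=1).
PAF = (0.42874 − 0.308) / 0.42874 ≈ 0.2816

PAF ≈ 0.282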